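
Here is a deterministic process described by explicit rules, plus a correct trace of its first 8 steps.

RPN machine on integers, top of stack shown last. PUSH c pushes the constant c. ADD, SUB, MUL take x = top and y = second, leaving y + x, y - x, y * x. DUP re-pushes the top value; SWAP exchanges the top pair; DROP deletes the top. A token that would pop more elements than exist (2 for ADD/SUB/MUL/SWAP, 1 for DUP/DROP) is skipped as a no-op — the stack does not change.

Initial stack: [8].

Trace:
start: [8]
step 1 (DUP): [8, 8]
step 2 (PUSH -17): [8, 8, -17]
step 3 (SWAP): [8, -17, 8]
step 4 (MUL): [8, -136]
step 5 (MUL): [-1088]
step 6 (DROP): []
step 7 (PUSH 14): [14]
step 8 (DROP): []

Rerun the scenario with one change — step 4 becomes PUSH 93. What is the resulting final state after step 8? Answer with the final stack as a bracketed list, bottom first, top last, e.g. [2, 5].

[8, -17]

(re-executing from step 4 with the substitution; state before step 4: [8, -17, 8])
step 4 (PUSH 93): [8, -17, 8, 93]
step 5 (MUL): [8, -17, 744]
step 6 (DROP): [8, -17]
step 7 (PUSH 14): [8, -17, 14]
step 8 (DROP): [8, -17]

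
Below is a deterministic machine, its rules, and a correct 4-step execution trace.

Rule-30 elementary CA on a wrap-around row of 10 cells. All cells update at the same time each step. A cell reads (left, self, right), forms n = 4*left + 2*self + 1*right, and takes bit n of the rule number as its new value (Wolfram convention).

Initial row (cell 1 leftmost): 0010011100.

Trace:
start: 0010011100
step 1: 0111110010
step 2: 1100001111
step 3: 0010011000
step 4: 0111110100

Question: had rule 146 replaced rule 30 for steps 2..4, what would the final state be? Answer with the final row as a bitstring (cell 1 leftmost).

0010100000

(re-executing steps 2..4 under rule 146; state before step 2: 0111110010)
step 2: 1011101101
step 3: 0001000000
step 4: 0010100000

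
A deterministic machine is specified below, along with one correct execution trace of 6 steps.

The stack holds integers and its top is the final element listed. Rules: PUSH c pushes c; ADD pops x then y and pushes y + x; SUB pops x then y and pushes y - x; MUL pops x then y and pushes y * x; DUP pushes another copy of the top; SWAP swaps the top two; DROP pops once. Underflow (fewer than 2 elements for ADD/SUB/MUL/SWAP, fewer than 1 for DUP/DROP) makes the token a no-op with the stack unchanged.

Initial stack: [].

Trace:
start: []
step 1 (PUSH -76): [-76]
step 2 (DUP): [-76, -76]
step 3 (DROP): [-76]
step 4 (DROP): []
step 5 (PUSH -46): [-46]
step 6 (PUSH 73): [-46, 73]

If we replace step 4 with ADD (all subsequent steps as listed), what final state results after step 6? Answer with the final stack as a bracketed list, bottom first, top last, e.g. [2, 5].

(re-executing from step 4 with the substitution; state before step 4: [-76])
step 4 (ADD): [-76]
step 5 (PUSH -46): [-76, -46]
step 6 (PUSH 73): [-76, -46, 73]

[-76, -46, 73]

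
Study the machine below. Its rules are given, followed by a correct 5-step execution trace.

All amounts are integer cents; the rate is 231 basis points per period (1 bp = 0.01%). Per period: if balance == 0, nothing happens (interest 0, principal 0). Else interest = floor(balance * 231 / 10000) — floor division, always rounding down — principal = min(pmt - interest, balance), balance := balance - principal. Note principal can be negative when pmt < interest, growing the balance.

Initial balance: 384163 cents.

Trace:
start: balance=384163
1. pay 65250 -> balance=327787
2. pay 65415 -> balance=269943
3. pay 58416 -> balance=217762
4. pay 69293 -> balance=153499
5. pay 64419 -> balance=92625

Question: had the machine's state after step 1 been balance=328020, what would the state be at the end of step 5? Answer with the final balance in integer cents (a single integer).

state after step 1 := balance=328020
2. pay 65415 -> balance=270182
3. pay 58416 -> balance=218007
4. pay 69293 -> balance=153749
5. pay 64419 -> balance=92881

92881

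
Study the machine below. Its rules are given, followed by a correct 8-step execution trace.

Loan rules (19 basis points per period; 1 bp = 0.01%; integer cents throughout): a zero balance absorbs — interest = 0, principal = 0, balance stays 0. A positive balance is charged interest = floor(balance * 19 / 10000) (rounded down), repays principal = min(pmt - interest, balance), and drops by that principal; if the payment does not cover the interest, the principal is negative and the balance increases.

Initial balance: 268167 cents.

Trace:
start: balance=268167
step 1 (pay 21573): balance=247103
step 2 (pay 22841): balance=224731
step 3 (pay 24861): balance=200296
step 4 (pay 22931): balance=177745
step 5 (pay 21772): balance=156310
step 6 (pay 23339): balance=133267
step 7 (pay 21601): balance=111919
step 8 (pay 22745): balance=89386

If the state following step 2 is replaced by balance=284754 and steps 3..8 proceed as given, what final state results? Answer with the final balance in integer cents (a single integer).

state after step 2 := balance=284754
step 3 (pay 24861): balance=260434
step 4 (pay 22931): balance=237997
step 5 (pay 21772): balance=216677
step 6 (pay 23339): balance=193749
step 7 (pay 21601): balance=172516
step 8 (pay 22745): balance=150098

150098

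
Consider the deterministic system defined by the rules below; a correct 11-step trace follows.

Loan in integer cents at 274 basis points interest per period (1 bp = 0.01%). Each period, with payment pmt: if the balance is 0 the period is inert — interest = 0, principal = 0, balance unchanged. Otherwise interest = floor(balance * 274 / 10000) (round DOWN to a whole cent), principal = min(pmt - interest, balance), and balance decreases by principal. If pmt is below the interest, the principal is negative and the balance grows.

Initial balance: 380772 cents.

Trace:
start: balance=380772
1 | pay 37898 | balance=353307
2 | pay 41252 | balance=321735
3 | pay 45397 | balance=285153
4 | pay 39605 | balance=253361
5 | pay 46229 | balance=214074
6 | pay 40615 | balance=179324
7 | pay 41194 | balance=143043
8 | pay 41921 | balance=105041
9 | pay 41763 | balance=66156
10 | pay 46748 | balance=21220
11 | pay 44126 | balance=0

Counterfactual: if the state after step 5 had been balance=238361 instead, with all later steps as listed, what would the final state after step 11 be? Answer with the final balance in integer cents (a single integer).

6239

state after step 5 := balance=238361
6 | pay 40615 | balance=204277
7 | pay 41194 | balance=168680
8 | pay 41921 | balance=131380
9 | pay 41763 | balance=93216
10 | pay 46748 | balance=49022
11 | pay 44126 | balance=6239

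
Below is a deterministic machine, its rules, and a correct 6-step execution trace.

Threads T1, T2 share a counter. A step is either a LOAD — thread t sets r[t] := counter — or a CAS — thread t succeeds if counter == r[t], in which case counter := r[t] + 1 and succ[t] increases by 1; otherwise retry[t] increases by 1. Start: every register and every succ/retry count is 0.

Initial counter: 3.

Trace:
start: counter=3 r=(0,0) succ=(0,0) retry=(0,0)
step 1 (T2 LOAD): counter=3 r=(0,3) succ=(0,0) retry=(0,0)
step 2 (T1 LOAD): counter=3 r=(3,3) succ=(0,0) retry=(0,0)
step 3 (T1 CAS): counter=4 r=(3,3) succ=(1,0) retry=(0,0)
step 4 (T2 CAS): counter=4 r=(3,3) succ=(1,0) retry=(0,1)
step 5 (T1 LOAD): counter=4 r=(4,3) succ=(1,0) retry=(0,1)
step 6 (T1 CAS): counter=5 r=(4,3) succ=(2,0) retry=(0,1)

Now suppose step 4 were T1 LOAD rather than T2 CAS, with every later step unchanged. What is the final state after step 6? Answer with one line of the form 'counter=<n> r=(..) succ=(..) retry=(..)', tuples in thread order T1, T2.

(re-executing from step 4 with the substitution; state before step 4: counter=4 r=(3,3) succ=(1,0) retry=(0,0))
step 4 (T1 LOAD): counter=4 r=(4,3) succ=(1,0) retry=(0,0)
step 5 (T1 LOAD): counter=4 r=(4,3) succ=(1,0) retry=(0,0)
step 6 (T1 CAS): counter=5 r=(4,3) succ=(2,0) retry=(0,0)

counter=5 r=(4,3) succ=(2,0) retry=(0,0)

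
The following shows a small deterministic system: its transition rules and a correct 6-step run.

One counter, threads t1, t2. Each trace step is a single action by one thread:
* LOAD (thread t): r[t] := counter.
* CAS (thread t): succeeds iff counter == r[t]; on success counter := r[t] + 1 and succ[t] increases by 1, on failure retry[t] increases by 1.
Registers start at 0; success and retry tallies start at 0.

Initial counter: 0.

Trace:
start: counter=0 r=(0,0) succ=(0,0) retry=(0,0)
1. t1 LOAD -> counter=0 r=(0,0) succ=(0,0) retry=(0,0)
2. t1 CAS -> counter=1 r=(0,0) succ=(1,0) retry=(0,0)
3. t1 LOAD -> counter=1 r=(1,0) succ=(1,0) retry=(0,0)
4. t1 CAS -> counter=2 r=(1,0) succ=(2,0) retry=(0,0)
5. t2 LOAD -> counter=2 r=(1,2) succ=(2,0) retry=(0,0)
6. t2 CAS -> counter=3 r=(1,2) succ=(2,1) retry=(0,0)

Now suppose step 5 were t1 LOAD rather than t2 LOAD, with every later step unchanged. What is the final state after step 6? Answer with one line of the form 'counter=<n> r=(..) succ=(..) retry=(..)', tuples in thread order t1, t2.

(re-executing from step 5 with the substitution; state before step 5: counter=2 r=(1,0) succ=(2,0) retry=(0,0))
5. t1 LOAD -> counter=2 r=(2,0) succ=(2,0) retry=(0,0)
6. t2 CAS -> counter=2 r=(2,0) succ=(2,0) retry=(0,1)

counter=2 r=(2,0) succ=(2,0) retry=(0,1)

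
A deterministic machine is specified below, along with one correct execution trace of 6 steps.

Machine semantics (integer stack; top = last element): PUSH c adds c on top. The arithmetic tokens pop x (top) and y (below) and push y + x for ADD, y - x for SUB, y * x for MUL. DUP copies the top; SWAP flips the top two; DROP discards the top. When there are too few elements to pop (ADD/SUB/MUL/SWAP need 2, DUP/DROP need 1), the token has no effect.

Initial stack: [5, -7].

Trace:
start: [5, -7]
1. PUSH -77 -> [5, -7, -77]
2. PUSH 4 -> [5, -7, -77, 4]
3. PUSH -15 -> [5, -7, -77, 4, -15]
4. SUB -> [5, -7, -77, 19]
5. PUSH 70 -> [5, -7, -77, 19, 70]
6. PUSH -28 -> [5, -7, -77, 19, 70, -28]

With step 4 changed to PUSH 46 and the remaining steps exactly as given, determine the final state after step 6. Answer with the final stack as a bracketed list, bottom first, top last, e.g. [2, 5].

[5, -7, -77, 4, -15, 46, 70, -28]

(re-executing from step 4 with the substitution; state before step 4: [5, -7, -77, 4, -15])
4. PUSH 46 -> [5, -7, -77, 4, -15, 46]
5. PUSH 70 -> [5, -7, -77, 4, -15, 46, 70]
6. PUSH -28 -> [5, -7, -77, 4, -15, 46, 70, -28]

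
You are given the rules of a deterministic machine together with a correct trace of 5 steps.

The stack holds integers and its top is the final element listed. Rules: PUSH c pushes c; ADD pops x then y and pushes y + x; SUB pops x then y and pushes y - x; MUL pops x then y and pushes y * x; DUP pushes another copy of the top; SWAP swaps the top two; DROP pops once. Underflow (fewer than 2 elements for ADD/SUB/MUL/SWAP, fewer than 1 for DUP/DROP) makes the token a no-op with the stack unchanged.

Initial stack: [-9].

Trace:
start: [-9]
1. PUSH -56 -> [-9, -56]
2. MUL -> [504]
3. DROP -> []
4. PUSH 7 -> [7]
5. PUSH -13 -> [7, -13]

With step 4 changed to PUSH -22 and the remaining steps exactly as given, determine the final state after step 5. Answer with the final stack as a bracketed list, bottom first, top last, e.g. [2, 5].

[-22, -13]

(re-executing from step 4 with the substitution; state before step 4: [])
4. PUSH -22 -> [-22]
5. PUSH -13 -> [-22, -13]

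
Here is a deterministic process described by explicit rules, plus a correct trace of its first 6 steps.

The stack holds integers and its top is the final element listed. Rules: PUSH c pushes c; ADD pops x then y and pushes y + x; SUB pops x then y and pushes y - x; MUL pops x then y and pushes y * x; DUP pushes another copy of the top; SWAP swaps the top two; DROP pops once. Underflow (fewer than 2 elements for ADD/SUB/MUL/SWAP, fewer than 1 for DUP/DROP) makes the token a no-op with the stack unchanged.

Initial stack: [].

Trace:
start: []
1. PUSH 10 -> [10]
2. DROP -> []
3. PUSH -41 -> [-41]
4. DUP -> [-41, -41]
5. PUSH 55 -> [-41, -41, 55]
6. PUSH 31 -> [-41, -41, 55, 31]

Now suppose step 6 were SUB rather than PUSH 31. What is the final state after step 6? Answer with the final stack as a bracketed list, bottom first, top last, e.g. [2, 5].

[-41, -96]

(re-executing from step 6 with the substitution; state before step 6: [-41, -41, 55])
6. SUB -> [-41, -96]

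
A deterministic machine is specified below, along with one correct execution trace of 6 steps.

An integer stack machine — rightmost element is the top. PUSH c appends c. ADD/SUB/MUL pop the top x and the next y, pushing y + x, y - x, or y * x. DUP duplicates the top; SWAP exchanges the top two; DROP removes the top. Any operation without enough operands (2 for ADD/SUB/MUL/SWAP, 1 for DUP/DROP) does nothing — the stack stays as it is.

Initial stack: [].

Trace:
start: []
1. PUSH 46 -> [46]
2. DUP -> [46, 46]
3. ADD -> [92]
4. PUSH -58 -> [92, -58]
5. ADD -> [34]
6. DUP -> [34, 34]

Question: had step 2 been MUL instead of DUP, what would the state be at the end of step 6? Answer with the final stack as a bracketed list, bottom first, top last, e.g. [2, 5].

[-12, -12]

(re-executing from step 2 with the substitution; state before step 2: [46])
2. MUL -> [46]
3. ADD -> [46]
4. PUSH -58 -> [46, -58]
5. ADD -> [-12]
6. DUP -> [-12, -12]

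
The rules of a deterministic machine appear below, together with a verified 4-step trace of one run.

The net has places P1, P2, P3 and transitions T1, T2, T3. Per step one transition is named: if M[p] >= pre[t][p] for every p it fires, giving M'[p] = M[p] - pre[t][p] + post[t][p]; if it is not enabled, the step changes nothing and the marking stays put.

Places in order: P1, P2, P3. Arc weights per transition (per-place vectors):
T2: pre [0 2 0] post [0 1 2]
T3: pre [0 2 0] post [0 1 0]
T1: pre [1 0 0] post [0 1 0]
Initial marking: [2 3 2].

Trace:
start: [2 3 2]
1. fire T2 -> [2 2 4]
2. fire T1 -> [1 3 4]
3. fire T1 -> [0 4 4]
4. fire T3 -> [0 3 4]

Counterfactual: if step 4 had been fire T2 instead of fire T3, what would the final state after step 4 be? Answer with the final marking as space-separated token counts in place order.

0 3 6

(re-executing from step 4 with the substitution; state before step 4: [0 4 4])
4. fire T2 -> [0 3 6]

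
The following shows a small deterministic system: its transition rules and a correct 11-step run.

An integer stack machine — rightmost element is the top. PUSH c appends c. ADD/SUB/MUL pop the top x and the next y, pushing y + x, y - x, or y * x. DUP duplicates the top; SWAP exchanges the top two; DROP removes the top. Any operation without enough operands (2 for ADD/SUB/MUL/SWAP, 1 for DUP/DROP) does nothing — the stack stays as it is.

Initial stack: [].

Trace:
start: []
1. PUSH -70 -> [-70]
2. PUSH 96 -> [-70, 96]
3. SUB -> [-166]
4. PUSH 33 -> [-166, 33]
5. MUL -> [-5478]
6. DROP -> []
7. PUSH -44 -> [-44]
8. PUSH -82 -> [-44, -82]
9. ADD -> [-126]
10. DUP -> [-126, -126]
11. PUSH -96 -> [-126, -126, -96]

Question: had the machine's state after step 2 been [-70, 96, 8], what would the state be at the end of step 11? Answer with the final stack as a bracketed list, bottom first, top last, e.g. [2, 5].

[-70, -126, -126, -96]

state after step 2 := [-70, 96, 8]
3. SUB -> [-70, 88]
4. PUSH 33 -> [-70, 88, 33]
5. MUL -> [-70, 2904]
6. DROP -> [-70]
7. PUSH -44 -> [-70, -44]
8. PUSH -82 -> [-70, -44, -82]
9. ADD -> [-70, -126]
10. DUP -> [-70, -126, -126]
11. PUSH -96 -> [-70, -126, -126, -96]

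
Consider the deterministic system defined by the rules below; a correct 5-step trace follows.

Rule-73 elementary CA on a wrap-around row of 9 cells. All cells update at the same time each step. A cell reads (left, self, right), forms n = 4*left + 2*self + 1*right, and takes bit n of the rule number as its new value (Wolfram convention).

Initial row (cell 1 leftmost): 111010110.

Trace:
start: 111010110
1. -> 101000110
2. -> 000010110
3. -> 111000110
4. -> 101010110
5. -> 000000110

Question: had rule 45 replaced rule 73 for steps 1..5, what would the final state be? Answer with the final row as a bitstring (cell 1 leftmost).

(re-executing steps 1..5 under rule 45; state before step 1: 111010110)
1. -> 100111101
2. -> 000100011
3. -> 010101010
4. -> 011111110
5. -> 010000000

010000000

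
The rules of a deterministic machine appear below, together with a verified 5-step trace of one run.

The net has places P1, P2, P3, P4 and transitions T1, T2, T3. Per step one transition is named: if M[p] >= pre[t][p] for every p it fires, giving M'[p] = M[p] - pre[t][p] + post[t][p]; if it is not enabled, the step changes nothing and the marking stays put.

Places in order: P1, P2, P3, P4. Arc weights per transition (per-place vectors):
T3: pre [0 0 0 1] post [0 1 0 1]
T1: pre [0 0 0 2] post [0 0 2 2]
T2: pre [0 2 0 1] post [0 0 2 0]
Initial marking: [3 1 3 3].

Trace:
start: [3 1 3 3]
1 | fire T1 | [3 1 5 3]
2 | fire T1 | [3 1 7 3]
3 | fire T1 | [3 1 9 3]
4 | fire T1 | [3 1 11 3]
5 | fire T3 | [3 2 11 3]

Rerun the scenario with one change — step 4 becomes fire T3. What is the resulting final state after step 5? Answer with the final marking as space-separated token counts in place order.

3 3 9 3

(re-executing from step 4 with the substitution; state before step 4: [3 1 9 3])
4 | fire T3 | [3 2 9 3]
5 | fire T3 | [3 3 9 3]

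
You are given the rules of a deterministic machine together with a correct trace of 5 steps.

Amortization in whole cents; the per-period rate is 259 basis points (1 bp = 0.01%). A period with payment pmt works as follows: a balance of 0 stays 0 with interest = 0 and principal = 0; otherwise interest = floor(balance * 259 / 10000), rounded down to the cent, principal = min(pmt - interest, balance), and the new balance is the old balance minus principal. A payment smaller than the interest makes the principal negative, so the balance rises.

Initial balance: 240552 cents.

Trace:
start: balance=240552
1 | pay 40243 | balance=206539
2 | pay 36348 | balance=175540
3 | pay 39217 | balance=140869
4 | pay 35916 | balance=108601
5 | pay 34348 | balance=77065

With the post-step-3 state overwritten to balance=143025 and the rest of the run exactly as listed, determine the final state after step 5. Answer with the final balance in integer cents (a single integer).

state after step 3 := balance=143025
4 | pay 35916 | balance=110813
5 | pay 34348 | balance=79335

79335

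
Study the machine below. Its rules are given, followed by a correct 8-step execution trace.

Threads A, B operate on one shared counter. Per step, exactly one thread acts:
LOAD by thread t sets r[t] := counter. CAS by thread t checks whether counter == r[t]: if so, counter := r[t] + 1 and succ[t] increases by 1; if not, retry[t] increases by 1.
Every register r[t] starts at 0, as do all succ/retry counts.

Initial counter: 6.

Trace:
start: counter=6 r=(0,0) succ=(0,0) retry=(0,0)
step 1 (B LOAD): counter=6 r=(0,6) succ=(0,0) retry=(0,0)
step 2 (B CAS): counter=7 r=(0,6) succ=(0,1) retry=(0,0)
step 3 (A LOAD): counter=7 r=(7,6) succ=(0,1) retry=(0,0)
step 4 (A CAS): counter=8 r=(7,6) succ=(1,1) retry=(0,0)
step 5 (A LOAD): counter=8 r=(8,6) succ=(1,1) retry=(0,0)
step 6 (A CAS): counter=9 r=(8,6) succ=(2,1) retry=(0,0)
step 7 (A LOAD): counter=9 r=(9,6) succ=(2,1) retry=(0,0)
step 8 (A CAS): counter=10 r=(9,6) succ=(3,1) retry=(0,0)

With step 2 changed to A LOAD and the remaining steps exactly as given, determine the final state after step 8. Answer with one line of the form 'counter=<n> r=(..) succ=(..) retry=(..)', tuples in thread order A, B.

(re-executing from step 2 with the substitution; state before step 2: counter=6 r=(0,6) succ=(0,0) retry=(0,0))
step 2 (A LOAD): counter=6 r=(6,6) succ=(0,0) retry=(0,0)
step 3 (A LOAD): counter=6 r=(6,6) succ=(0,0) retry=(0,0)
step 4 (A CAS): counter=7 r=(6,6) succ=(1,0) retry=(0,0)
step 5 (A LOAD): counter=7 r=(7,6) succ=(1,0) retry=(0,0)
step 6 (A CAS): counter=8 r=(7,6) succ=(2,0) retry=(0,0)
step 7 (A LOAD): counter=8 r=(8,6) succ=(2,0) retry=(0,0)
step 8 (A CAS): counter=9 r=(8,6) succ=(3,0) retry=(0,0)

counter=9 r=(8,6) succ=(3,0) retry=(0,0)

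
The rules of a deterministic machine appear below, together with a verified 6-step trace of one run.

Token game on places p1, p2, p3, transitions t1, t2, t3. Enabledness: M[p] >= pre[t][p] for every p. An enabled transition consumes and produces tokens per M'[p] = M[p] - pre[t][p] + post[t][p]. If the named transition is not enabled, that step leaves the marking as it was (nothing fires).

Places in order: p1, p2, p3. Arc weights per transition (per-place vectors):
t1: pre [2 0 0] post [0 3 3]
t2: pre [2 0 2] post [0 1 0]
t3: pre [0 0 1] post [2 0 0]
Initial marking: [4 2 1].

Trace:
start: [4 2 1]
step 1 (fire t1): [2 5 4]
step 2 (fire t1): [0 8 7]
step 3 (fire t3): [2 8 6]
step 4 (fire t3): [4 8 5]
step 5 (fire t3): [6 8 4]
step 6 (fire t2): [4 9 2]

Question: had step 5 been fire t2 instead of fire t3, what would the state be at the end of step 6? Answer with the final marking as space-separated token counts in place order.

(re-executing from step 5 with the substitution; state before step 5: [4 8 5])
step 5 (fire t2): [2 9 3]
step 6 (fire t2): [0 10 1]

0 10 1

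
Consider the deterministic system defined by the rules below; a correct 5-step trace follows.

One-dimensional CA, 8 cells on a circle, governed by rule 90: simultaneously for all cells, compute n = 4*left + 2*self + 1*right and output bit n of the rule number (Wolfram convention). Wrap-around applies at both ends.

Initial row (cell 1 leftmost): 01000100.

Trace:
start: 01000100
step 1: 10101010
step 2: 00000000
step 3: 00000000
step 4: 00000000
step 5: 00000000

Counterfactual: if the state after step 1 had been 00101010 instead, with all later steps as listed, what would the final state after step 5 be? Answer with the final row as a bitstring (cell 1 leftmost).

00000000

state after step 1 := 00101010
step 2: 01000001
step 3: 00100010
step 4: 01010101
step 5: 00000000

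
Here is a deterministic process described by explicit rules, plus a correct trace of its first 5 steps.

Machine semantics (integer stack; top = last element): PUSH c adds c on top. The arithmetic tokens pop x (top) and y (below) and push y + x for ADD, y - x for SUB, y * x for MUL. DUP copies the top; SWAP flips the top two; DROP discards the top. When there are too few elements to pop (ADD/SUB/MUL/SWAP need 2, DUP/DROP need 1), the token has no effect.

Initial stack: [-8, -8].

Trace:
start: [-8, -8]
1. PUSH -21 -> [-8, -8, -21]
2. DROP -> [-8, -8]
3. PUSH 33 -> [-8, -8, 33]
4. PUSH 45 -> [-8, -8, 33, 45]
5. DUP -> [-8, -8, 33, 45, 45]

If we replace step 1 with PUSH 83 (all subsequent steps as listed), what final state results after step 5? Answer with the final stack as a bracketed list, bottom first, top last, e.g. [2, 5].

[-8, -8, 33, 45, 45]

(re-executing from step 1 with the substitution; state before step 1: [-8, -8])
1. PUSH 83 -> [-8, -8, 83]
2. DROP -> [-8, -8]
3. PUSH 33 -> [-8, -8, 33]
4. PUSH 45 -> [-8, -8, 33, 45]
5. DUP -> [-8, -8, 33, 45, 45]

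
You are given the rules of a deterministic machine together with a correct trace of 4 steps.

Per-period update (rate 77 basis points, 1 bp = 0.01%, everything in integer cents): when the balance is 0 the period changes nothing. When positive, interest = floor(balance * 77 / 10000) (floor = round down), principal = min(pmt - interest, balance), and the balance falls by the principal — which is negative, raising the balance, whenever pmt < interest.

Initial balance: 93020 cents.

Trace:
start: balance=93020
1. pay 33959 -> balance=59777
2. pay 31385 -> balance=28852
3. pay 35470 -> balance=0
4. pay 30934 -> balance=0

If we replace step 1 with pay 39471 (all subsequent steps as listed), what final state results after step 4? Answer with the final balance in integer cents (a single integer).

(re-executing from step 1 with the substitution; state before step 1: balance=93020)
1. pay 39471 -> balance=54265
2. pay 31385 -> balance=23297
3. pay 35470 -> balance=0
4. pay 30934 -> balance=0

0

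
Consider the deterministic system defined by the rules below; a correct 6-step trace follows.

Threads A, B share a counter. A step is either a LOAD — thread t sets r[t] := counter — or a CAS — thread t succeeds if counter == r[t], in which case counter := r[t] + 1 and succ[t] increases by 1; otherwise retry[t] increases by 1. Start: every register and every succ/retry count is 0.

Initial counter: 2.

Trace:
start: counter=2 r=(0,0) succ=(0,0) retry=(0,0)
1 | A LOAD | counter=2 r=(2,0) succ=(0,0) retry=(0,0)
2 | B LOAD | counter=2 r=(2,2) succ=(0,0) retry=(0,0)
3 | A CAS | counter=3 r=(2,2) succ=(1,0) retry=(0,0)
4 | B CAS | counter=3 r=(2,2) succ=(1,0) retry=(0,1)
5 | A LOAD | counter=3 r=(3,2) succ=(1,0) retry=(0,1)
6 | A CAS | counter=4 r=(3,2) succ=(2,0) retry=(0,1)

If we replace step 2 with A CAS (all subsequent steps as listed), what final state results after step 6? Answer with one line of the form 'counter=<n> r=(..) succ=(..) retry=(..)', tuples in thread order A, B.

(re-executing from step 2 with the substitution; state before step 2: counter=2 r=(2,0) succ=(0,0) retry=(0,0))
2 | A CAS | counter=3 r=(2,0) succ=(1,0) retry=(0,0)
3 | A CAS | counter=3 r=(2,0) succ=(1,0) retry=(1,0)
4 | B CAS | counter=3 r=(2,0) succ=(1,0) retry=(1,1)
5 | A LOAD | counter=3 r=(3,0) succ=(1,0) retry=(1,1)
6 | A CAS | counter=4 r=(3,0) succ=(2,0) retry=(1,1)

counter=4 r=(3,0) succ=(2,0) retry=(1,1)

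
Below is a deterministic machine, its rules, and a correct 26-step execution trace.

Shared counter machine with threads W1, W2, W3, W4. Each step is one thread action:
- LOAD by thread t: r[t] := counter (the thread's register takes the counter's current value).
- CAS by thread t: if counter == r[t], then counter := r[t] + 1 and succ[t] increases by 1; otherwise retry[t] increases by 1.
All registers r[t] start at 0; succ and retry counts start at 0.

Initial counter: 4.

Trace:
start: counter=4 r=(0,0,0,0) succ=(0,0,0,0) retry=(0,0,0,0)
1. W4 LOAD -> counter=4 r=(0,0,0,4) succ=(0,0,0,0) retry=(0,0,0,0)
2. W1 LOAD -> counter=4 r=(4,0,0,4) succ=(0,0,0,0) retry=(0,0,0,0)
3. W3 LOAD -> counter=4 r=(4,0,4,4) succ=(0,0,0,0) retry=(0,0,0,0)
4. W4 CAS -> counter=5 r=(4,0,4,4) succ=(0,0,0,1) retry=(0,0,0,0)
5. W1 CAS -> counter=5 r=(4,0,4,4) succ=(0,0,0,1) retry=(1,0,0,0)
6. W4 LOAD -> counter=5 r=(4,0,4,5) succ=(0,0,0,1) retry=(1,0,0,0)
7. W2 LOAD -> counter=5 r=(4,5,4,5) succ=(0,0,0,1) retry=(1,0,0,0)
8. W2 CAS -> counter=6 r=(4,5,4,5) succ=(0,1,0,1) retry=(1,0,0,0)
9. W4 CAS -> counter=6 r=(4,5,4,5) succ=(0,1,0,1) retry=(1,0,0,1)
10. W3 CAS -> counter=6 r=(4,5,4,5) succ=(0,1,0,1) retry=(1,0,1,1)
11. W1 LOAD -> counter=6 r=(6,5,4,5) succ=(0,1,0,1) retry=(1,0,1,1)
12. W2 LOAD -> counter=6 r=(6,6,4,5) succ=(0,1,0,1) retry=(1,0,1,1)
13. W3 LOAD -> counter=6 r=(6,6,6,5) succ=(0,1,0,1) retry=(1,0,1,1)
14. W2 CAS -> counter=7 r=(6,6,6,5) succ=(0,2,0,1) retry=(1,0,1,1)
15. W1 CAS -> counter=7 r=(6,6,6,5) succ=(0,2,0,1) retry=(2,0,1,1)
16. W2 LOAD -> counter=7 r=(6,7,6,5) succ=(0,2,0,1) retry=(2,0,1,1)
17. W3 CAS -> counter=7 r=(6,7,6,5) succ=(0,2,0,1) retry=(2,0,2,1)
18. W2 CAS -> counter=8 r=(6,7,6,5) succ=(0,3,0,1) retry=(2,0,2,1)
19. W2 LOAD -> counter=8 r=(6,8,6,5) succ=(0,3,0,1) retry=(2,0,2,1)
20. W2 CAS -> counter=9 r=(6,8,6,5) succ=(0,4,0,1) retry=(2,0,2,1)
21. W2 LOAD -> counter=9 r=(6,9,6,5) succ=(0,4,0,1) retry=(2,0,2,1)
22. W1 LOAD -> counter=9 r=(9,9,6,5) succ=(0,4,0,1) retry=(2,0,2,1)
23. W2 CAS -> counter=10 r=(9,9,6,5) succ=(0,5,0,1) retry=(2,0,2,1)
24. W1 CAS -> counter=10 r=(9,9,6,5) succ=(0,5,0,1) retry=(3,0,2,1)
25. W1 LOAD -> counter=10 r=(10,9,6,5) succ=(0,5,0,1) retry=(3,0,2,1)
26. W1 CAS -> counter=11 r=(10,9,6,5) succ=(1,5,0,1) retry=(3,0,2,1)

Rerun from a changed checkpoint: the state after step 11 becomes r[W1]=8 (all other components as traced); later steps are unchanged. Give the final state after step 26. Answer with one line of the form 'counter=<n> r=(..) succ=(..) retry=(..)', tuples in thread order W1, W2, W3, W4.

counter=11 r=(10,9,6,5) succ=(1,5,0,1) retry=(3,0,2,1)

state after step 11 := counter=6 r=(8,5,4,5) succ=(0,1,0,1) retry=(1,0,1,1)
12. W2 LOAD -> counter=6 r=(8,6,4,5) succ=(0,1,0,1) retry=(1,0,1,1)
13. W3 LOAD -> counter=6 r=(8,6,6,5) succ=(0,1,0,1) retry=(1,0,1,1)
14. W2 CAS -> counter=7 r=(8,6,6,5) succ=(0,2,0,1) retry=(1,0,1,1)
15. W1 CAS -> counter=7 r=(8,6,6,5) succ=(0,2,0,1) retry=(2,0,1,1)
16. W2 LOAD -> counter=7 r=(8,7,6,5) succ=(0,2,0,1) retry=(2,0,1,1)
17. W3 CAS -> counter=7 r=(8,7,6,5) succ=(0,2,0,1) retry=(2,0,2,1)
18. W2 CAS -> counter=8 r=(8,7,6,5) succ=(0,3,0,1) retry=(2,0,2,1)
19. W2 LOAD -> counter=8 r=(8,8,6,5) succ=(0,3,0,1) retry=(2,0,2,1)
20. W2 CAS -> counter=9 r=(8,8,6,5) succ=(0,4,0,1) retry=(2,0,2,1)
21. W2 LOAD -> counter=9 r=(8,9,6,5) succ=(0,4,0,1) retry=(2,0,2,1)
22. W1 LOAD -> counter=9 r=(9,9,6,5) succ=(0,4,0,1) retry=(2,0,2,1)
23. W2 CAS -> counter=10 r=(9,9,6,5) succ=(0,5,0,1) retry=(2,0,2,1)
24. W1 CAS -> counter=10 r=(9,9,6,5) succ=(0,5,0,1) retry=(3,0,2,1)
25. W1 LOAD -> counter=10 r=(10,9,6,5) succ=(0,5,0,1) retry=(3,0,2,1)
26. W1 CAS -> counter=11 r=(10,9,6,5) succ=(1,5,0,1) retry=(3,0,2,1)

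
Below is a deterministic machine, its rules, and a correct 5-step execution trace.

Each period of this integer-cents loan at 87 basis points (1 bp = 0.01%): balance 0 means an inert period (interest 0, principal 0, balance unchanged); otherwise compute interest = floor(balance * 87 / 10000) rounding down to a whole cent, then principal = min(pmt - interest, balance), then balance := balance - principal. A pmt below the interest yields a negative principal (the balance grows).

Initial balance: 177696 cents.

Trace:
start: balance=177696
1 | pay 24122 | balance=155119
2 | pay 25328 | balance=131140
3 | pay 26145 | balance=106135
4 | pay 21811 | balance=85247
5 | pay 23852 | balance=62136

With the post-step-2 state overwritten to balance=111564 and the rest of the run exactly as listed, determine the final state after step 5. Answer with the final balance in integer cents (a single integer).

42045

state after step 2 := balance=111564
3 | pay 26145 | balance=86389
4 | pay 21811 | balance=65329
5 | pay 23852 | balance=42045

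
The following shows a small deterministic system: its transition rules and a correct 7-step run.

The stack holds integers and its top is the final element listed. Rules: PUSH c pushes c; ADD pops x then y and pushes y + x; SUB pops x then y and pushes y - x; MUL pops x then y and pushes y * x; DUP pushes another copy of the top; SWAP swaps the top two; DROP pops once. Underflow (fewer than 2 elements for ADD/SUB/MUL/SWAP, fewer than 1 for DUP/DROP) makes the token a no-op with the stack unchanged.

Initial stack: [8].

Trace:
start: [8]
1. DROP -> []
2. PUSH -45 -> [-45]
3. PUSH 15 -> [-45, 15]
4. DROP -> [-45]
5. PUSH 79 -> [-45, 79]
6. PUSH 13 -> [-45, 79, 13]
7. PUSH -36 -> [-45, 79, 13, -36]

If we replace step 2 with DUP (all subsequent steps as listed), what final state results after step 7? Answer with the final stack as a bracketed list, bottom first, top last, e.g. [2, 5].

(re-executing from step 2 with the substitution; state before step 2: [])
2. DUP -> []
3. PUSH 15 -> [15]
4. DROP -> []
5. PUSH 79 -> [79]
6. PUSH 13 -> [79, 13]
7. PUSH -36 -> [79, 13, -36]

[79, 13, -36]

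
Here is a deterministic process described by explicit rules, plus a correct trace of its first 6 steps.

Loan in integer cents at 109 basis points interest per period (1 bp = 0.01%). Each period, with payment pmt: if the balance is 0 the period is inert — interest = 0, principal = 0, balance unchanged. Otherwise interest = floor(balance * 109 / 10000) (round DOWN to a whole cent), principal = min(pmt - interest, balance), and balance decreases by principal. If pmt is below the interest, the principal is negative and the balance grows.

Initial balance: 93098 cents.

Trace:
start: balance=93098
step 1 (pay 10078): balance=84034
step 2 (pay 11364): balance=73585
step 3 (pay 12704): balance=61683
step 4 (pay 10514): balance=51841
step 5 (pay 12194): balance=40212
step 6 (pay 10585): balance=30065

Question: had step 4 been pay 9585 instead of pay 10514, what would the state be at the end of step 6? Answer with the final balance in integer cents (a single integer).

31014

(re-executing from step 4 with the substitution; state before step 4: balance=61683)
step 4 (pay 9585): balance=52770
step 5 (pay 12194): balance=41151
step 6 (pay 10585): balance=31014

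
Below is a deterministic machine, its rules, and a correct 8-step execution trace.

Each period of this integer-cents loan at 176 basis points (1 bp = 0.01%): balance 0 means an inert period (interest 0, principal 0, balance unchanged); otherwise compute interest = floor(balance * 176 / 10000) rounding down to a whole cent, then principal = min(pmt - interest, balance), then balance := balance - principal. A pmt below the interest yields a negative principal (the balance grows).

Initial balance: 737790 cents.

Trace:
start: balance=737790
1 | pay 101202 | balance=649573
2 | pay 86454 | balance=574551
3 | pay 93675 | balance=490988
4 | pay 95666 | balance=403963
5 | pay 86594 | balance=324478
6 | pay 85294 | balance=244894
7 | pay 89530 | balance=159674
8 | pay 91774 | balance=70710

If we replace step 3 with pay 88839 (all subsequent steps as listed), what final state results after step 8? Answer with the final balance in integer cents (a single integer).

75986

(re-executing from step 3 with the substitution; state before step 3: balance=574551)
3 | pay 88839 | balance=495824
4 | pay 95666 | balance=408884
5 | pay 86594 | balance=329486
6 | pay 85294 | balance=249990
7 | pay 89530 | balance=164859
8 | pay 91774 | balance=75986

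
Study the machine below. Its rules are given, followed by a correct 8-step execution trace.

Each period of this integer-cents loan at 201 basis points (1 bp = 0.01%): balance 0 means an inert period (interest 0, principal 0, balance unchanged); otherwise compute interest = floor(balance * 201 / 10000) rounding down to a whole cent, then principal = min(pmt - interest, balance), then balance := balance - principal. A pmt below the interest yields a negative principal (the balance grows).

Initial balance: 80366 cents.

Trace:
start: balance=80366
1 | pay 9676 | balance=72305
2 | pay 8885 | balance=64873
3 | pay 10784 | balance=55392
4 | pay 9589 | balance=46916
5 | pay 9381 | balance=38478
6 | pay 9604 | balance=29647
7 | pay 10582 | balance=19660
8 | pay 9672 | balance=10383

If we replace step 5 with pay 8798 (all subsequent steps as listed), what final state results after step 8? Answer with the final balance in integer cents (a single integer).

11002

(re-executing from step 5 with the substitution; state before step 5: balance=46916)
5 | pay 8798 | balance=39061
6 | pay 9604 | balance=30242
7 | pay 10582 | balance=20267
8 | pay 9672 | balance=11002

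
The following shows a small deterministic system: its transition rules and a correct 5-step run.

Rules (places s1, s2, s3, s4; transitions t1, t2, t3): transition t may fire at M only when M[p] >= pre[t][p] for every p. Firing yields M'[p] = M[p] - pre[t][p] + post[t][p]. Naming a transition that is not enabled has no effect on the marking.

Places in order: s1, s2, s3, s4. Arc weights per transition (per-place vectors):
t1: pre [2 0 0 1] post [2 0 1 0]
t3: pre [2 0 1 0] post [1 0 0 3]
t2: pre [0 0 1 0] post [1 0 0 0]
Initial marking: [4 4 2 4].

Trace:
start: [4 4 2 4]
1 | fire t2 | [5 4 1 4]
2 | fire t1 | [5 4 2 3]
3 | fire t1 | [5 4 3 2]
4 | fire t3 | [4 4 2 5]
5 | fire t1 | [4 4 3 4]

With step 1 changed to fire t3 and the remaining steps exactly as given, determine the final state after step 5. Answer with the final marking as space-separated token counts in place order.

(re-executing from step 1 with the substitution; state before step 1: [4 4 2 4])
1 | fire t3 | [3 4 1 7]
2 | fire t1 | [3 4 2 6]
3 | fire t1 | [3 4 3 5]
4 | fire t3 | [2 4 2 8]
5 | fire t1 | [2 4 3 7]

2 4 3 7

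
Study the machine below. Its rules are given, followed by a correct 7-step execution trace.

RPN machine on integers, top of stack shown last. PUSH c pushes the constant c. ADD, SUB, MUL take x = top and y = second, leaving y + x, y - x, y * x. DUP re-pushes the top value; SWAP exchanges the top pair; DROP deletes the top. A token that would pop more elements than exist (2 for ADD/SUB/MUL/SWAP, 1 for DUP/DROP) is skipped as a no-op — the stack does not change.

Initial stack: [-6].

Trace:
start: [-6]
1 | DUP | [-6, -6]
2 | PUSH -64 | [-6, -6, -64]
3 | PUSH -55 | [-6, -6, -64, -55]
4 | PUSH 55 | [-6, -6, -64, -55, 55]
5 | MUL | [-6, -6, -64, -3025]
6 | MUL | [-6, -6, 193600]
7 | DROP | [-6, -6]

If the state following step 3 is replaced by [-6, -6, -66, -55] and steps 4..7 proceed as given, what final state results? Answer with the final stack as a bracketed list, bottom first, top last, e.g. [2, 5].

[-6, -6]

state after step 3 := [-6, -6, -66, -55]
4 | PUSH 55 | [-6, -6, -66, -55, 55]
5 | MUL | [-6, -6, -66, -3025]
6 | MUL | [-6, -6, 199650]
7 | DROP | [-6, -6]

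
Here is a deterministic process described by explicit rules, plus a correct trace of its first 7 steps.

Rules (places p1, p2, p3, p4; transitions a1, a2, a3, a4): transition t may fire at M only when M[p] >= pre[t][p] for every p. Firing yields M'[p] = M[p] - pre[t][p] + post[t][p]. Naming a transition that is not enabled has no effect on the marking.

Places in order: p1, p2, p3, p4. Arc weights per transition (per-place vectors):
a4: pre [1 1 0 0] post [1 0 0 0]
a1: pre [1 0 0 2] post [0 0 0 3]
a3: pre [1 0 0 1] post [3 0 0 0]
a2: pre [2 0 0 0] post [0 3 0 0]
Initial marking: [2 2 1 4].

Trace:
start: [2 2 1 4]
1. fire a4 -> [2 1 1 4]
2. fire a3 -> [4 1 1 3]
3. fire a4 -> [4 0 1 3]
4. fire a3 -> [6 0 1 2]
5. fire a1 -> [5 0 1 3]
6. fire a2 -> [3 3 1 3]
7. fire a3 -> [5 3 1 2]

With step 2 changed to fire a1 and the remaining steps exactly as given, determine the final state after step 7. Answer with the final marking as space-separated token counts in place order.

0 3 1 5

(re-executing from step 2 with the substitution; state before step 2: [2 1 1 4])
2. fire a1 -> [1 1 1 5]
3. fire a4 -> [1 0 1 5]
4. fire a3 -> [3 0 1 4]
5. fire a1 -> [2 0 1 5]
6. fire a2 -> [0 3 1 5]
7. fire a3 -> [0 3 1 5]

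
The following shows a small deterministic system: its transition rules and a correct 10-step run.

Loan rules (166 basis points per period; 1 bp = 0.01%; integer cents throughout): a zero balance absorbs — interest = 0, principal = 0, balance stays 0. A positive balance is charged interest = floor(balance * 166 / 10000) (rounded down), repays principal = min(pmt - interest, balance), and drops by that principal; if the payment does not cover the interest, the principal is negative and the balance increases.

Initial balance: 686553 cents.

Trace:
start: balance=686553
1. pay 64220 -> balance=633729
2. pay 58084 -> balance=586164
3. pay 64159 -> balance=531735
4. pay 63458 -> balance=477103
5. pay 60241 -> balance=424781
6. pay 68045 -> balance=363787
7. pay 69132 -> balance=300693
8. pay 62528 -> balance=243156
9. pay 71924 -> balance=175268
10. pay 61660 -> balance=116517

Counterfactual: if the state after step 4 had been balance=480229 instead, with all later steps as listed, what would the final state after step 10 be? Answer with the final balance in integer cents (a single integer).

119968

state after step 4 := balance=480229
5. pay 60241 -> balance=427959
6. pay 68045 -> balance=367018
7. pay 69132 -> balance=303978
8. pay 62528 -> balance=246496
9. pay 71924 -> balance=178663
10. pay 61660 -> balance=119968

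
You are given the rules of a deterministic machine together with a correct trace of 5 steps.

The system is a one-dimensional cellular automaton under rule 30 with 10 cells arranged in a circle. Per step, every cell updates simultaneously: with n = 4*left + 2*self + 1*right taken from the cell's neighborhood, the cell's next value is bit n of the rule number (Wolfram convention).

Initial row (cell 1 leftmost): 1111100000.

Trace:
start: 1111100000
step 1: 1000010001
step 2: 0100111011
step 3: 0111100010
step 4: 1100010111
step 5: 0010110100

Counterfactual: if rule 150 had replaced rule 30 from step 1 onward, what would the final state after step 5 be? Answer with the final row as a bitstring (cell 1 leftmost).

0010011011

(re-executing steps 1..5 under rule 150; state before step 1: 1111100000)
step 1: 0111010001
step 2: 0010011011
step 3: 1111100000
step 4: 0111010001
step 5: 0010011011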